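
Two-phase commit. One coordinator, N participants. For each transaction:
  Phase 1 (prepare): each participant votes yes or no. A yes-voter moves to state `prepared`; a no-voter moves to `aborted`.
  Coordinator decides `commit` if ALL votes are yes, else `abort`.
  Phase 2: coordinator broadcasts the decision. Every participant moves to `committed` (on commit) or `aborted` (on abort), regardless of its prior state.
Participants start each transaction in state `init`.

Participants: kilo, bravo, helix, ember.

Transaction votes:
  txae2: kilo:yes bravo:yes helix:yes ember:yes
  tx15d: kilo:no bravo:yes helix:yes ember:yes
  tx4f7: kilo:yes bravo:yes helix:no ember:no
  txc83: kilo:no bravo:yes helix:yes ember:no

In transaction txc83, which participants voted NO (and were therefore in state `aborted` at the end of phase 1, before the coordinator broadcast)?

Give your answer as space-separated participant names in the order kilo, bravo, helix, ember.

Answer: kilo ember

Derivation:
Txn txc83 phase 1: kilo no -> aborted; bravo yes -> prepared; helix yes -> prepared; ember no -> aborted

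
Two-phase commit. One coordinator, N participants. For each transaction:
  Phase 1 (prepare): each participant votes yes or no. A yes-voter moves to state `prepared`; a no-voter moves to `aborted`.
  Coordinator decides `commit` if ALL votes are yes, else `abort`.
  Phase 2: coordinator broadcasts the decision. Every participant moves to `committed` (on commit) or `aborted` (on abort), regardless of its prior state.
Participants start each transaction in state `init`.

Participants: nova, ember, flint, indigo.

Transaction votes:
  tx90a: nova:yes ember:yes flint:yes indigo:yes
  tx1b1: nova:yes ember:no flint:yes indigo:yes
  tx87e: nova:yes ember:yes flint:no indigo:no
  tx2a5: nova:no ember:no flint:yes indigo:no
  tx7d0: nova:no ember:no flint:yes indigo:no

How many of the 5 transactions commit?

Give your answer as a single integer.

tx90a: all yes -> commit (commits=1)
tx1b1: no from ember -> abort (commits=1)
tx87e: no from flint, indigo -> abort (commits=1)
tx2a5: no from nova, ember, indigo -> abort (commits=1)
tx7d0: no from nova, ember, indigo -> abort (commits=1)

Answer: 1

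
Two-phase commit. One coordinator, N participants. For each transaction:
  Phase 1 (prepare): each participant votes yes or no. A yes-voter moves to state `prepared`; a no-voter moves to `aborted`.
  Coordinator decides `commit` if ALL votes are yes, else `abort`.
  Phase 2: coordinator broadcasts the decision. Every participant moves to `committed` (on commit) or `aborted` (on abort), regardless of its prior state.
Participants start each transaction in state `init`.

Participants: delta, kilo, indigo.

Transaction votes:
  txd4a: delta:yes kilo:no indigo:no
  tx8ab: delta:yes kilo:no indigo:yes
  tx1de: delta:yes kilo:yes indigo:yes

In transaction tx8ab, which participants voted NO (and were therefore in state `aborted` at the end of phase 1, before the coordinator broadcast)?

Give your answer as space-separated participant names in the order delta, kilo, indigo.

Txn tx8ab phase 1: delta yes -> prepared; kilo no -> aborted; indigo yes -> prepared

Answer: kilo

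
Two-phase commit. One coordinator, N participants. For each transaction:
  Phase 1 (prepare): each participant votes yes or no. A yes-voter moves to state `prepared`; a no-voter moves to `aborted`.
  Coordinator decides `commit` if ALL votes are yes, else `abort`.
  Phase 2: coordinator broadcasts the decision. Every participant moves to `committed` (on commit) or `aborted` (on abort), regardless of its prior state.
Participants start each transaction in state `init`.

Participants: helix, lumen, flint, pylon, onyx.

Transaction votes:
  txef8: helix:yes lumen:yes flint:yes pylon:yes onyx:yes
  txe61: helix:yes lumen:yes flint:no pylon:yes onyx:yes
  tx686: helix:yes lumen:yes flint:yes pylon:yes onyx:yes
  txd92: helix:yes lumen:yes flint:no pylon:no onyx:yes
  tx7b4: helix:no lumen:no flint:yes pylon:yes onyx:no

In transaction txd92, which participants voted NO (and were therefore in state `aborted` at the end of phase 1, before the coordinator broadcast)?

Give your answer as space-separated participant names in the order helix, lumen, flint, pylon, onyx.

Answer: flint pylon

Derivation:
Txn txd92 phase 1: helix yes -> prepared; lumen yes -> prepared; flint no -> aborted; pylon no -> aborted; onyx yes -> prepared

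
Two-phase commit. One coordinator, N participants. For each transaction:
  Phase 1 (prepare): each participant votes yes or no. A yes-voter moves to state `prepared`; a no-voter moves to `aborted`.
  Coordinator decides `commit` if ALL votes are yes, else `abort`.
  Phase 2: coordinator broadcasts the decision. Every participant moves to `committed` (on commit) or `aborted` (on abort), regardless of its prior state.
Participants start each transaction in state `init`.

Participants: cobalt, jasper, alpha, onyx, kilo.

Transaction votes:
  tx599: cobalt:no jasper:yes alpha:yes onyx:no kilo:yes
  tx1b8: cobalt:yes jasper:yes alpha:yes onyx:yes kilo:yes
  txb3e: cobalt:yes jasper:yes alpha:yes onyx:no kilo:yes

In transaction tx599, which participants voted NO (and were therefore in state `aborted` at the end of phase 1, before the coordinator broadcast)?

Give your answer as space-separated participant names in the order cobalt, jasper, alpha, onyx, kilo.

Answer: cobalt onyx

Derivation:
Txn tx599 phase 1: cobalt no -> aborted; jasper yes -> prepared; alpha yes -> prepared; onyx no -> aborted; kilo yes -> prepared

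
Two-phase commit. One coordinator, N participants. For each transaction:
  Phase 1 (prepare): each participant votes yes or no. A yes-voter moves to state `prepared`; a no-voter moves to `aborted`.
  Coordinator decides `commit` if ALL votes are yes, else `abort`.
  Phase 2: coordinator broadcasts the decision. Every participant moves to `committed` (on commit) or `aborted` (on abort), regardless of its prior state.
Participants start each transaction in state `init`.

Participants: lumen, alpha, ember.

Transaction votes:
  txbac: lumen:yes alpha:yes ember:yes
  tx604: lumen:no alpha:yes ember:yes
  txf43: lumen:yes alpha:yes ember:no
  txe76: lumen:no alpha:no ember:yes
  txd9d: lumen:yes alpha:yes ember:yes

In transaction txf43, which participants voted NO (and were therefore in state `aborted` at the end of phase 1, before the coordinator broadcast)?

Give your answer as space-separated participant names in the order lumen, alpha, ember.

Txn txf43 phase 1: lumen yes -> prepared; alpha yes -> prepared; ember no -> aborted

Answer: ember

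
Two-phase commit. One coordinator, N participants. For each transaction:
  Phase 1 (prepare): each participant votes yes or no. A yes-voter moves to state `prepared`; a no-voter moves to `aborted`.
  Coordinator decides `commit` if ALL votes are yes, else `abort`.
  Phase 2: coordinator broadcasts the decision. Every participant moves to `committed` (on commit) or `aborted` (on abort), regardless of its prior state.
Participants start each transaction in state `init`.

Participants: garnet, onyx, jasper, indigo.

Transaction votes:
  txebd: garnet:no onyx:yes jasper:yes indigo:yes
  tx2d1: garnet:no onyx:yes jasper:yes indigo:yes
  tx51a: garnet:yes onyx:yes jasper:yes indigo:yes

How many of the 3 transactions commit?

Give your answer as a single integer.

Answer: 1

Derivation:
txebd: no from garnet -> abort (commits=0)
tx2d1: no from garnet -> abort (commits=0)
tx51a: all yes -> commit (commits=1)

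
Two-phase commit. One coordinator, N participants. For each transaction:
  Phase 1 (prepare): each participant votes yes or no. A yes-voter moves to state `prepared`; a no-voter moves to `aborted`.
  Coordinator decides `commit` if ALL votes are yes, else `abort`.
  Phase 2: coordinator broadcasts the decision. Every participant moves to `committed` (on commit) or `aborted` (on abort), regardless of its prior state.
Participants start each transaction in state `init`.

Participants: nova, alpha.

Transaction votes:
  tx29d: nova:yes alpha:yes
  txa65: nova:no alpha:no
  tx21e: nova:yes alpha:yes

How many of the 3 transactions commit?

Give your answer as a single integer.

tx29d: all yes -> commit (commits=1)
txa65: no from nova, alpha -> abort (commits=1)
tx21e: all yes -> commit (commits=2)

Answer: 2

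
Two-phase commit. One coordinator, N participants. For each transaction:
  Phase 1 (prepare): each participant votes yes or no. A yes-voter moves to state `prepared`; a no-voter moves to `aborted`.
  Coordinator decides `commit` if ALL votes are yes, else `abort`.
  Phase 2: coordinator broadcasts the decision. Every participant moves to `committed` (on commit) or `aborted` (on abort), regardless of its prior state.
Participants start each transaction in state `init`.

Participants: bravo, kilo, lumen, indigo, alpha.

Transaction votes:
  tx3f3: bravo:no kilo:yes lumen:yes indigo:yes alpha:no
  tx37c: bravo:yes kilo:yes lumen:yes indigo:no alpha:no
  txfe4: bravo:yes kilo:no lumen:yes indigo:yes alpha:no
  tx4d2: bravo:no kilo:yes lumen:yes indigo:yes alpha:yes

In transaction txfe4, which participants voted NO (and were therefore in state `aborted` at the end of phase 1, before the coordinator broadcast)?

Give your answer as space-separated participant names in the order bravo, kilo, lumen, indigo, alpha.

Answer: kilo alpha

Derivation:
Txn txfe4 phase 1: bravo yes -> prepared; kilo no -> aborted; lumen yes -> prepared; indigo yes -> prepared; alpha no -> aborted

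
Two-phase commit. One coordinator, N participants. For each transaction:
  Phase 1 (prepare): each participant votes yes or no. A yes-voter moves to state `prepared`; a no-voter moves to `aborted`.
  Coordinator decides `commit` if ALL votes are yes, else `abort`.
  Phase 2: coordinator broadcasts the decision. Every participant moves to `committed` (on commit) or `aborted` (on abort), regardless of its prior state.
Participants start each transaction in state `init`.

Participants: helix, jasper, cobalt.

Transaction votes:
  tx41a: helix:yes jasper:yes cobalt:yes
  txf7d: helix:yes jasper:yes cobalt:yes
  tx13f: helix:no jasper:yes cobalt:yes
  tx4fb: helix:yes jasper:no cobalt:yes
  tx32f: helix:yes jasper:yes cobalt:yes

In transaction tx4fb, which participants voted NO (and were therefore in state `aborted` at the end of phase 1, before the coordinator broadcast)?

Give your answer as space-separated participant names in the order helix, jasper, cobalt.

Txn tx4fb phase 1: helix yes -> prepared; jasper no -> aborted; cobalt yes -> prepared

Answer: jasper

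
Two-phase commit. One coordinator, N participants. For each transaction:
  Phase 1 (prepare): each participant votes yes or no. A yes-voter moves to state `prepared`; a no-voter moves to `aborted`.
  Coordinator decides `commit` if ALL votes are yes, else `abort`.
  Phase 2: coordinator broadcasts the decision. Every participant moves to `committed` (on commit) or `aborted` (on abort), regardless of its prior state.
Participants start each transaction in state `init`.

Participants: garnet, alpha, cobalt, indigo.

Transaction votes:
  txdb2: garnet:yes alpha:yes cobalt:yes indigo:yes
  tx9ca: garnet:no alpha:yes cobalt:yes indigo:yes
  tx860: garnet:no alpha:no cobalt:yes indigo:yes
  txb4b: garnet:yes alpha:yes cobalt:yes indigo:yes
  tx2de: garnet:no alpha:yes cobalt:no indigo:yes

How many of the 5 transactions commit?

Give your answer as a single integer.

txdb2: all yes -> commit (commits=1)
tx9ca: no from garnet -> abort (commits=1)
tx860: no from garnet, alpha -> abort (commits=1)
txb4b: all yes -> commit (commits=2)
tx2de: no from garnet, cobalt -> abort (commits=2)

Answer: 2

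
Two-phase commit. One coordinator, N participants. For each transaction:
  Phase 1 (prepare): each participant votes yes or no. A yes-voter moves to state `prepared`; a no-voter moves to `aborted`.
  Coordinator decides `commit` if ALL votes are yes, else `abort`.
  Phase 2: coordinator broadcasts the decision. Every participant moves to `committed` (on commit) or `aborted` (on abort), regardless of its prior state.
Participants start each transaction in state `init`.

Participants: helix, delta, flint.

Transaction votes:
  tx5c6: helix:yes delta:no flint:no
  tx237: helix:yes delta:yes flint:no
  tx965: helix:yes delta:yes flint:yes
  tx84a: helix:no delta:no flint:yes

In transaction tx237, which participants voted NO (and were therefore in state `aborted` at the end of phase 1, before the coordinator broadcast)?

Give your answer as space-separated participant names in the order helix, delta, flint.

Answer: flint

Derivation:
Txn tx237 phase 1: helix yes -> prepared; delta yes -> prepared; flint no -> aborted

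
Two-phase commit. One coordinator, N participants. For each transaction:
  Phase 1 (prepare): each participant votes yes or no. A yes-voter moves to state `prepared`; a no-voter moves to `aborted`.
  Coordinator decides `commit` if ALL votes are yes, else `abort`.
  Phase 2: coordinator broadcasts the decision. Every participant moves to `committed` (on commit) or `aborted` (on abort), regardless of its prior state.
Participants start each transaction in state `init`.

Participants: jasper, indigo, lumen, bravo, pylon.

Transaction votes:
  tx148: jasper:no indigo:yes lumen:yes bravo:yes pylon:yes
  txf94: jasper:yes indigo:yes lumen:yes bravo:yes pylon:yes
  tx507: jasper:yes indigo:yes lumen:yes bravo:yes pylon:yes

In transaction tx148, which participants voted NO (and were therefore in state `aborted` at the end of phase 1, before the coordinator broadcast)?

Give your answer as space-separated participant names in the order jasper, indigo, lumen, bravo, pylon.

Txn tx148 phase 1: jasper no -> aborted; indigo yes -> prepared; lumen yes -> prepared; bravo yes -> prepared; pylon yes -> prepared

Answer: jasper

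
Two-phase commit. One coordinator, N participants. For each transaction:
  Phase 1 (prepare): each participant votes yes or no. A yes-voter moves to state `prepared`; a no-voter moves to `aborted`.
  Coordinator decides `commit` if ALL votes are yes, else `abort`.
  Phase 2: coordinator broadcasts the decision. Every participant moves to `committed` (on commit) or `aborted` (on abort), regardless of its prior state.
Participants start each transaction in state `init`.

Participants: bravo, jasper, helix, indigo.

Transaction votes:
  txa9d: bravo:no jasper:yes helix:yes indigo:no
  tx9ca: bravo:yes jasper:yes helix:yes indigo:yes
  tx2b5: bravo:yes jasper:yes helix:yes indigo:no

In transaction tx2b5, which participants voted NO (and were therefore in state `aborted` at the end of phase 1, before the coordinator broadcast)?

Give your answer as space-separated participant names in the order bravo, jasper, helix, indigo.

Txn tx2b5 phase 1: bravo yes -> prepared; jasper yes -> prepared; helix yes -> prepared; indigo no -> aborted

Answer: indigo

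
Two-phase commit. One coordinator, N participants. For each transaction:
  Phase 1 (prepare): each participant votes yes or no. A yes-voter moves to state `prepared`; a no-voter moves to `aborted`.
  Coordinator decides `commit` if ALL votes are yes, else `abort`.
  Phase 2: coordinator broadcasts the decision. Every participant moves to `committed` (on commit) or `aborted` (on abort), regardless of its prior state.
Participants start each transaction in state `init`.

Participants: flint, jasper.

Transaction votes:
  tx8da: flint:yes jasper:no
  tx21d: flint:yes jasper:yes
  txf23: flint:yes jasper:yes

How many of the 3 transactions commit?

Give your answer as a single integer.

tx8da: no from jasper -> abort (commits=0)
tx21d: all yes -> commit (commits=1)
txf23: all yes -> commit (commits=2)

Answer: 2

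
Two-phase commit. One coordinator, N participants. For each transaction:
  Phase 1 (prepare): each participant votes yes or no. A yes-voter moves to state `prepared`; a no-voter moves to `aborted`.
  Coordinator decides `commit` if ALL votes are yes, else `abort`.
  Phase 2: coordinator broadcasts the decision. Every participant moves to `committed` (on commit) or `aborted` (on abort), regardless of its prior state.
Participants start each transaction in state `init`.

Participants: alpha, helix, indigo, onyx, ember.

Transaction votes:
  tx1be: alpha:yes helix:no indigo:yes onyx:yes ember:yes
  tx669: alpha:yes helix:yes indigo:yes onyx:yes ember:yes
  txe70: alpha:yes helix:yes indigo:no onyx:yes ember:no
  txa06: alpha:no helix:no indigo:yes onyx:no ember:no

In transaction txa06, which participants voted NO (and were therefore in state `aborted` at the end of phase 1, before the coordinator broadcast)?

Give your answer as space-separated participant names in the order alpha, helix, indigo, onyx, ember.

Txn txa06 phase 1: alpha no -> aborted; helix no -> aborted; indigo yes -> prepared; onyx no -> aborted; ember no -> aborted

Answer: alpha helix onyx ember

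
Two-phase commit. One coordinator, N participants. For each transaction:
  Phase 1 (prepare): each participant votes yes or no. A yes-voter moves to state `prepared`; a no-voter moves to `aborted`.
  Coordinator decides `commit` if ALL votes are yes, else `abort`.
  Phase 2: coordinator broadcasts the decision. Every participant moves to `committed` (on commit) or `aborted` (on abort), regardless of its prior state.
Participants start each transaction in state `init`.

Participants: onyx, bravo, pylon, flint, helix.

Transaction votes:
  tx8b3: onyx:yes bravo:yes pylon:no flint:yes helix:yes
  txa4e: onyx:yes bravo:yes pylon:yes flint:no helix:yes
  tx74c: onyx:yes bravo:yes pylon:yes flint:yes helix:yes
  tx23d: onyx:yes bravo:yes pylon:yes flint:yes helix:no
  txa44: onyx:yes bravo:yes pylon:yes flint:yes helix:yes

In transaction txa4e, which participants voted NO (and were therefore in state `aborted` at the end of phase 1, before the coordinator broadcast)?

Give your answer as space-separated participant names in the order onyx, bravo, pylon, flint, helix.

Txn txa4e phase 1: onyx yes -> prepared; bravo yes -> prepared; pylon yes -> prepared; flint no -> aborted; helix yes -> prepared

Answer: flint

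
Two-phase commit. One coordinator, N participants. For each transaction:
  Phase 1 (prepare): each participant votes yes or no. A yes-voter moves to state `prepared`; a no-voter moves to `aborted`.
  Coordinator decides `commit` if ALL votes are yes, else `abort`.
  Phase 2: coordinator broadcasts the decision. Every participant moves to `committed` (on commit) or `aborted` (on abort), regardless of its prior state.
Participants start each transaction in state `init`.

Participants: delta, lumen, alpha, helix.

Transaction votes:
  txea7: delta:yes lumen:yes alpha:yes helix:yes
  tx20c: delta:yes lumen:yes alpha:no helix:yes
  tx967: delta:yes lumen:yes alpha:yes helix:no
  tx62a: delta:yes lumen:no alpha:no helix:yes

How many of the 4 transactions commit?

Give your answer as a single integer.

txea7: all yes -> commit (commits=1)
tx20c: no from alpha -> abort (commits=1)
tx967: no from helix -> abort (commits=1)
tx62a: no from lumen, alpha -> abort (commits=1)

Answer: 1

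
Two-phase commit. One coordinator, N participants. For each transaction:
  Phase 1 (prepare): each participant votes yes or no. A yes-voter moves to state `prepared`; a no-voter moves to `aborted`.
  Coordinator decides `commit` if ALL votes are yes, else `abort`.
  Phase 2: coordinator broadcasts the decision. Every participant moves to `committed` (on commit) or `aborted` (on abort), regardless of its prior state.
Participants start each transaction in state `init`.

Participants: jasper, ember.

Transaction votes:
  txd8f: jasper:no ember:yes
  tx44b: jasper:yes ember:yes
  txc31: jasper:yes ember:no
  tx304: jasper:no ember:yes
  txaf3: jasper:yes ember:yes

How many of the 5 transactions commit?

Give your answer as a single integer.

txd8f: no from jasper -> abort (commits=0)
tx44b: all yes -> commit (commits=1)
txc31: no from ember -> abort (commits=1)
tx304: no from jasper -> abort (commits=1)
txaf3: all yes -> commit (commits=2)

Answer: 2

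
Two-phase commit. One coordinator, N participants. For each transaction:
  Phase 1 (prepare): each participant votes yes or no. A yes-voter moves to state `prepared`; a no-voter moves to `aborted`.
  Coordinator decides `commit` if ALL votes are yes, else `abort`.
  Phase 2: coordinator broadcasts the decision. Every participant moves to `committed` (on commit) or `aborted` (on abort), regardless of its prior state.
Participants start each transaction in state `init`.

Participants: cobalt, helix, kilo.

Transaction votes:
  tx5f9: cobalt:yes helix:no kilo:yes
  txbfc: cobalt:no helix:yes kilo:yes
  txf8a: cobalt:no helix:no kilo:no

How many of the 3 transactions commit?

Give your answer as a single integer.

Answer: 0

Derivation:
tx5f9: no from helix -> abort (commits=0)
txbfc: no from cobalt -> abort (commits=0)
txf8a: no from cobalt, helix, kilo -> abort (commits=0)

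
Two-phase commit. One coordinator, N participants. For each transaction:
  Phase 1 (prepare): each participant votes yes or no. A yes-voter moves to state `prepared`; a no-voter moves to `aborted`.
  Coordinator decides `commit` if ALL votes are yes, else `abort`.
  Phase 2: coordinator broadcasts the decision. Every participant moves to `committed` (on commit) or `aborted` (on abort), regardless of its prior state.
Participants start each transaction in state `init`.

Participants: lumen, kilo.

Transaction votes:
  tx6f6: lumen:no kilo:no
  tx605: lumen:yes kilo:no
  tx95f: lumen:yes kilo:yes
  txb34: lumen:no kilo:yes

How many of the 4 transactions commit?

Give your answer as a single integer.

Answer: 1

Derivation:
tx6f6: no from lumen, kilo -> abort (commits=0)
tx605: no from kilo -> abort (commits=0)
tx95f: all yes -> commit (commits=1)
txb34: no from lumen -> abort (commits=1)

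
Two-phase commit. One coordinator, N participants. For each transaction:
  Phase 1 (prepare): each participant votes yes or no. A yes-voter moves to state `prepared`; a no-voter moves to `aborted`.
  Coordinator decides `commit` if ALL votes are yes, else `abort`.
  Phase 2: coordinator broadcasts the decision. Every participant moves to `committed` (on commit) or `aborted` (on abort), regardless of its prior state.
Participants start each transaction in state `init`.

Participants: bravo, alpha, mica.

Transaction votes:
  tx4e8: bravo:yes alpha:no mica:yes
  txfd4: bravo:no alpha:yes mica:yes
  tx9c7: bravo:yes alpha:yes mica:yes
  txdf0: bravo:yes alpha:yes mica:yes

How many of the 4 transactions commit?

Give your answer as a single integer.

tx4e8: no from alpha -> abort (commits=0)
txfd4: no from bravo -> abort (commits=0)
tx9c7: all yes -> commit (commits=1)
txdf0: all yes -> commit (commits=2)

Answer: 2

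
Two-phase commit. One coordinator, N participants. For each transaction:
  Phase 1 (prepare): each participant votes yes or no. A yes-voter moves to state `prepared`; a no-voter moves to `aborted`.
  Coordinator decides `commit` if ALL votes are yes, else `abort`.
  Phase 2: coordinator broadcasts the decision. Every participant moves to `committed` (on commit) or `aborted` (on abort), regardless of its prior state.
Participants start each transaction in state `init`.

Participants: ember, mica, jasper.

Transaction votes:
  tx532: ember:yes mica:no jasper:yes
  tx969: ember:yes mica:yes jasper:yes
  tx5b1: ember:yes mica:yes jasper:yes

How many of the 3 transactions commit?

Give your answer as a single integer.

Answer: 2

Derivation:
tx532: no from mica -> abort (commits=0)
tx969: all yes -> commit (commits=1)
tx5b1: all yes -> commit (commits=2)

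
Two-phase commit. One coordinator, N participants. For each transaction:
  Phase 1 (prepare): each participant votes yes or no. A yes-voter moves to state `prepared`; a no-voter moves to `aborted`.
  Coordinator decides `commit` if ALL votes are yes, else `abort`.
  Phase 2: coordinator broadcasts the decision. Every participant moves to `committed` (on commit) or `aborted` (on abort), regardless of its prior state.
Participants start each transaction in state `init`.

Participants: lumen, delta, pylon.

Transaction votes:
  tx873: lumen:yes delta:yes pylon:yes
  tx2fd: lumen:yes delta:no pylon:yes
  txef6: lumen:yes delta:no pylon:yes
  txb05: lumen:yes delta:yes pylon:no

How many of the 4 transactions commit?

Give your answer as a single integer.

tx873: all yes -> commit (commits=1)
tx2fd: no from delta -> abort (commits=1)
txef6: no from delta -> abort (commits=1)
txb05: no from pylon -> abort (commits=1)

Answer: 1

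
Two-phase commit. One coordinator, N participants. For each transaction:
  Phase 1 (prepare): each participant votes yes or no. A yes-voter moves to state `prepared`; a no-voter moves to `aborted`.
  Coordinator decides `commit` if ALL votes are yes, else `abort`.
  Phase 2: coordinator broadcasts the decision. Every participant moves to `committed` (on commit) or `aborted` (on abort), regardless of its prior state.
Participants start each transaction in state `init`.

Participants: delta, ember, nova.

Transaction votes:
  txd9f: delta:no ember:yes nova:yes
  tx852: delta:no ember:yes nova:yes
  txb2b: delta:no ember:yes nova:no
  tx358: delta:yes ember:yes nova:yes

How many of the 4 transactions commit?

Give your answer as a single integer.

Answer: 1

Derivation:
txd9f: no from delta -> abort (commits=0)
tx852: no from delta -> abort (commits=0)
txb2b: no from delta, nova -> abort (commits=0)
tx358: all yes -> commit (commits=1)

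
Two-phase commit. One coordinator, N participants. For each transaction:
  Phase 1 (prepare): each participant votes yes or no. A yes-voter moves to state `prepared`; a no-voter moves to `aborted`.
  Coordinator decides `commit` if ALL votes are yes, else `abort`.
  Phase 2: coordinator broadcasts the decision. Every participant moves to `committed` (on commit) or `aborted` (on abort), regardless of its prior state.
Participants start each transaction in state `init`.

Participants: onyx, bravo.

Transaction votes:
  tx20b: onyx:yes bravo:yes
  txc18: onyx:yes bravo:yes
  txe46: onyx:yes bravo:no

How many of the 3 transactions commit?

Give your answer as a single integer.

Answer: 2

Derivation:
tx20b: all yes -> commit (commits=1)
txc18: all yes -> commit (commits=2)
txe46: no from bravo -> abort (commits=2)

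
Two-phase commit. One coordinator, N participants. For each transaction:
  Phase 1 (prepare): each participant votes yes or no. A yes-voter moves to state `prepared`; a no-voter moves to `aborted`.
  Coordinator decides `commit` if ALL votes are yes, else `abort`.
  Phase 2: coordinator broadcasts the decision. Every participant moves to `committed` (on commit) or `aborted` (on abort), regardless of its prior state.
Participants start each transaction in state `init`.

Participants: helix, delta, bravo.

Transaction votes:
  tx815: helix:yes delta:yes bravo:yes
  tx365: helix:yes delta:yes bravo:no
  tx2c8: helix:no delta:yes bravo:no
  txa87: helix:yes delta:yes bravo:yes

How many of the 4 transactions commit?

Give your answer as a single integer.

tx815: all yes -> commit (commits=1)
tx365: no from bravo -> abort (commits=1)
tx2c8: no from helix, bravo -> abort (commits=1)
txa87: all yes -> commit (commits=2)

Answer: 2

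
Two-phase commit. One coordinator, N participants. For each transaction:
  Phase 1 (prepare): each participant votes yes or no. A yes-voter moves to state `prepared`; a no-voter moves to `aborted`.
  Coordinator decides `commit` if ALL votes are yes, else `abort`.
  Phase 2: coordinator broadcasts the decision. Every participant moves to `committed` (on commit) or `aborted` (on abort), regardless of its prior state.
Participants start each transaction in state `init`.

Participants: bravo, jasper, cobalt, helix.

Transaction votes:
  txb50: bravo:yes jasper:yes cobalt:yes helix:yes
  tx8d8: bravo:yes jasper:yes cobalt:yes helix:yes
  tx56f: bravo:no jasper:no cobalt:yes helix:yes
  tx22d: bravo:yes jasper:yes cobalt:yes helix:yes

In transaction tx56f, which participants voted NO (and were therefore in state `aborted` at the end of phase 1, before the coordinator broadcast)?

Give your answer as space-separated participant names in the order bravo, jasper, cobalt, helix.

Answer: bravo jasper

Derivation:
Txn tx56f phase 1: bravo no -> aborted; jasper no -> aborted; cobalt yes -> prepared; helix yes -> prepared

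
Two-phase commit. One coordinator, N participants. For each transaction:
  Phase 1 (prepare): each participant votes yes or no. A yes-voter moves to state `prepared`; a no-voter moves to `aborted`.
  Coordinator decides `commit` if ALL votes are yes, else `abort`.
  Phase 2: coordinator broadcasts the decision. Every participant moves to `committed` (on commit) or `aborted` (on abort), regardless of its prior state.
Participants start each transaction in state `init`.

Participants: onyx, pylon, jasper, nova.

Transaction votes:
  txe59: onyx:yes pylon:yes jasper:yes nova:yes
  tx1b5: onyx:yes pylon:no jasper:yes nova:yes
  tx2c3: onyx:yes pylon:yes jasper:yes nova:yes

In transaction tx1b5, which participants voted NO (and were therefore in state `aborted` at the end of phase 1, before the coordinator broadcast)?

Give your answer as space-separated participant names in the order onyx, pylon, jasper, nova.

Answer: pylon

Derivation:
Txn tx1b5 phase 1: onyx yes -> prepared; pylon no -> aborted; jasper yes -> prepared; nova yes -> prepared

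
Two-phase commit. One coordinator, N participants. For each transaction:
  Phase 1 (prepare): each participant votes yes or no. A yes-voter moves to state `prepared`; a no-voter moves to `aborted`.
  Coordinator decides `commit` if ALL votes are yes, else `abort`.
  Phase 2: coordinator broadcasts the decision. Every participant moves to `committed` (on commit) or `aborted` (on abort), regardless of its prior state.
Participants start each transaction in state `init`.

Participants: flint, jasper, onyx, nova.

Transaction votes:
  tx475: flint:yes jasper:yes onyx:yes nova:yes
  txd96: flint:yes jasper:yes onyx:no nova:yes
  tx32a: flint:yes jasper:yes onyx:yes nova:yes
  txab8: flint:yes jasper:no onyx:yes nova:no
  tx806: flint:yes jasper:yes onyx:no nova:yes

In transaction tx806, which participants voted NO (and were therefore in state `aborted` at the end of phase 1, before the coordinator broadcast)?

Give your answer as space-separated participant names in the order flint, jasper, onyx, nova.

Txn tx806 phase 1: flint yes -> prepared; jasper yes -> prepared; onyx no -> aborted; nova yes -> prepared

Answer: onyx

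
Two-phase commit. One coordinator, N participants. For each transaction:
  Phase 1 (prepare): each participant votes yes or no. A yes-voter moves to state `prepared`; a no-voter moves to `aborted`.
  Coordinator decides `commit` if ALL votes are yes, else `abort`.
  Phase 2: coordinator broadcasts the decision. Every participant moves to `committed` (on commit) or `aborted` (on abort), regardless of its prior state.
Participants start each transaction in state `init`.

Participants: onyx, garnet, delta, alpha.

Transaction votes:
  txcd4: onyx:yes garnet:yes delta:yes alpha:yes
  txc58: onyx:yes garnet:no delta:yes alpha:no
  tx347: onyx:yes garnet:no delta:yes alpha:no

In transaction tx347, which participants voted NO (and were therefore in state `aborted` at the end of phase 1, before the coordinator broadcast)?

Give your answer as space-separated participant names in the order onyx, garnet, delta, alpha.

Txn tx347 phase 1: onyx yes -> prepared; garnet no -> aborted; delta yes -> prepared; alpha no -> aborted

Answer: garnet alpha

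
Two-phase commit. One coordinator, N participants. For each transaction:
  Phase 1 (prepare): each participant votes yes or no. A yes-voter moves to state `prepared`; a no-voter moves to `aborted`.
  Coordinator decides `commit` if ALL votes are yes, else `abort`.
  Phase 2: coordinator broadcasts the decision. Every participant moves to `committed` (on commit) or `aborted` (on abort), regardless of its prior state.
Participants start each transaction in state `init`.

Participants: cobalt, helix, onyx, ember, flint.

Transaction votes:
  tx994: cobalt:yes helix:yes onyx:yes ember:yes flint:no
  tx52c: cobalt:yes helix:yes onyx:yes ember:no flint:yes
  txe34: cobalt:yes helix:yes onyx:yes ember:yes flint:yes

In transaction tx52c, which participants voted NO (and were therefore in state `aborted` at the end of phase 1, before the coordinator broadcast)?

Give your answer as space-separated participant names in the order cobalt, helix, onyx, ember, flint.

Txn tx52c phase 1: cobalt yes -> prepared; helix yes -> prepared; onyx yes -> prepared; ember no -> aborted; flint yes -> prepared

Answer: ember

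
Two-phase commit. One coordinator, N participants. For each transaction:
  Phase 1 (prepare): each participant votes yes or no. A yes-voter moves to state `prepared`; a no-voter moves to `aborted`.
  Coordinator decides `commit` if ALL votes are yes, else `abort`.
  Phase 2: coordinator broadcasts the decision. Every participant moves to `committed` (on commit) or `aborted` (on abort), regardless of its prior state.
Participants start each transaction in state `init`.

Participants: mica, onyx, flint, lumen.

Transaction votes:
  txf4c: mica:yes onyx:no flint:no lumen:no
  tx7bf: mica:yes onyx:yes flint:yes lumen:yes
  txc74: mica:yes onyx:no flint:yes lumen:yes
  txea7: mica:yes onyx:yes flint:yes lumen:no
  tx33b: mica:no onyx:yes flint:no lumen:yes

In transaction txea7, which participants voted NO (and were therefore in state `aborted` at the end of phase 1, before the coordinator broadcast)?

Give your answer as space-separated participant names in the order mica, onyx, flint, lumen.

Txn txea7 phase 1: mica yes -> prepared; onyx yes -> prepared; flint yes -> prepared; lumen no -> aborted

Answer: lumen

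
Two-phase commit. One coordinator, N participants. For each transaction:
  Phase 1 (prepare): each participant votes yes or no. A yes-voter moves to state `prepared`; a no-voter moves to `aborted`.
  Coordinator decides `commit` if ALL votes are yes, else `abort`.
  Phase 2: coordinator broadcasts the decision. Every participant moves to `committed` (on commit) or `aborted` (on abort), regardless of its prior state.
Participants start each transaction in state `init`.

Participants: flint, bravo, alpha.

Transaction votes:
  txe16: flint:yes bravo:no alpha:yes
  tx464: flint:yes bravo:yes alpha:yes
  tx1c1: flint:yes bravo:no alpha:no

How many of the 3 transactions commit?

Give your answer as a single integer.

txe16: no from bravo -> abort (commits=0)
tx464: all yes -> commit (commits=1)
tx1c1: no from bravo, alpha -> abort (commits=1)

Answer: 1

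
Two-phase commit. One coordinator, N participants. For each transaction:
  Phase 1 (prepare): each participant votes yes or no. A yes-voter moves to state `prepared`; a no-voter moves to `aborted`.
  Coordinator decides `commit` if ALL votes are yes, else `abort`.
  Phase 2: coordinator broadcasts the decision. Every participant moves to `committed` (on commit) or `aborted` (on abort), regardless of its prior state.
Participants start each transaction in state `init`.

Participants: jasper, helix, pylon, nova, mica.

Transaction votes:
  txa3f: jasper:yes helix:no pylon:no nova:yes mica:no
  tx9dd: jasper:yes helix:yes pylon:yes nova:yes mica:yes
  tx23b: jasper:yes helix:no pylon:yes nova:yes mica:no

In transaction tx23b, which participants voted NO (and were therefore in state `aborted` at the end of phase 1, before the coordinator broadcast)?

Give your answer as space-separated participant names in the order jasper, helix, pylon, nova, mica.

Txn tx23b phase 1: jasper yes -> prepared; helix no -> aborted; pylon yes -> prepared; nova yes -> prepared; mica no -> aborted

Answer: helix mica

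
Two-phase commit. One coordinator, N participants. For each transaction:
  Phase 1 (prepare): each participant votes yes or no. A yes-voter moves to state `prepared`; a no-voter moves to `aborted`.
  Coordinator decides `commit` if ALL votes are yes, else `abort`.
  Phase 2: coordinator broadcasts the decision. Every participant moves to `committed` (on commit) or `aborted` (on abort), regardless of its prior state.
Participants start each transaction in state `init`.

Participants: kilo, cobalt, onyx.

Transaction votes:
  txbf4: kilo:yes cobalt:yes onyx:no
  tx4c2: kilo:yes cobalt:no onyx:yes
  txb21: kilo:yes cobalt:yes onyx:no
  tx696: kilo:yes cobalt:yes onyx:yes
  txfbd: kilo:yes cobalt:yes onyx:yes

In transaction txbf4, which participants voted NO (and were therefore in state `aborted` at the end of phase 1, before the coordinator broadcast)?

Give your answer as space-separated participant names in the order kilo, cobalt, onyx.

Txn txbf4 phase 1: kilo yes -> prepared; cobalt yes -> prepared; onyx no -> aborted

Answer: onyx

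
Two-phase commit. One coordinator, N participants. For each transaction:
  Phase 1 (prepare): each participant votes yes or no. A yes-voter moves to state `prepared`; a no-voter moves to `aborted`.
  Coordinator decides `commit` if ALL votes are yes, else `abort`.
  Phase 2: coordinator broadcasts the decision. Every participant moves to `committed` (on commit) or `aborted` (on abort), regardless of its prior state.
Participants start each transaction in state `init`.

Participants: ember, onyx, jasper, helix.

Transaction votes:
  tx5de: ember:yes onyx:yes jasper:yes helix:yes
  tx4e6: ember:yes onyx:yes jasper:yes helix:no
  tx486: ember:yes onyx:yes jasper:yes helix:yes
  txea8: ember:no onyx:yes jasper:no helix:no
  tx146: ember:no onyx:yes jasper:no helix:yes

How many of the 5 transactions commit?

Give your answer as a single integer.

Answer: 2

Derivation:
tx5de: all yes -> commit (commits=1)
tx4e6: no from helix -> abort (commits=1)
tx486: all yes -> commit (commits=2)
txea8: no from ember, jasper, helix -> abort (commits=2)
tx146: no from ember, jasper -> abort (commits=2)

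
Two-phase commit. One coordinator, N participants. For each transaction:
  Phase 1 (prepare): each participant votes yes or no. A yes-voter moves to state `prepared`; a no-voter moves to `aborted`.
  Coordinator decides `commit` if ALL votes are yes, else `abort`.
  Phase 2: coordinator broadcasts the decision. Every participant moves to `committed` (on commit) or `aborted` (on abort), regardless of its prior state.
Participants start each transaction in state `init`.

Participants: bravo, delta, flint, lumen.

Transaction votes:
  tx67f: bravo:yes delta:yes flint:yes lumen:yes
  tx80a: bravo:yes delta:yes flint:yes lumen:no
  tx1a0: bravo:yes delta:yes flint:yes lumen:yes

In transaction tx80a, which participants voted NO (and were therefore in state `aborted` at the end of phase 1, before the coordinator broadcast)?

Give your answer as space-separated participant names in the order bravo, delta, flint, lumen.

Answer: lumen

Derivation:
Txn tx80a phase 1: bravo yes -> prepared; delta yes -> prepared; flint yes -> prepared; lumen no -> aborted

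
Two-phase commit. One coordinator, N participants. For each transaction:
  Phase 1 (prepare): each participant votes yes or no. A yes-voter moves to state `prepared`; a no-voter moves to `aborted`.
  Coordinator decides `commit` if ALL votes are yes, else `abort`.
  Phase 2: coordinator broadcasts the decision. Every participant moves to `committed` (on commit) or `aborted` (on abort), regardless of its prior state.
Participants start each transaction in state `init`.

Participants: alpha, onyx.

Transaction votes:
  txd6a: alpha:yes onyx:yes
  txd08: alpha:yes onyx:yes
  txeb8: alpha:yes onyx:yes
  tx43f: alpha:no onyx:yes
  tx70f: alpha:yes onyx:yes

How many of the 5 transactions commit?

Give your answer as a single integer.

txd6a: all yes -> commit (commits=1)
txd08: all yes -> commit (commits=2)
txeb8: all yes -> commit (commits=3)
tx43f: no from alpha -> abort (commits=3)
tx70f: all yes -> commit (commits=4)

Answer: 4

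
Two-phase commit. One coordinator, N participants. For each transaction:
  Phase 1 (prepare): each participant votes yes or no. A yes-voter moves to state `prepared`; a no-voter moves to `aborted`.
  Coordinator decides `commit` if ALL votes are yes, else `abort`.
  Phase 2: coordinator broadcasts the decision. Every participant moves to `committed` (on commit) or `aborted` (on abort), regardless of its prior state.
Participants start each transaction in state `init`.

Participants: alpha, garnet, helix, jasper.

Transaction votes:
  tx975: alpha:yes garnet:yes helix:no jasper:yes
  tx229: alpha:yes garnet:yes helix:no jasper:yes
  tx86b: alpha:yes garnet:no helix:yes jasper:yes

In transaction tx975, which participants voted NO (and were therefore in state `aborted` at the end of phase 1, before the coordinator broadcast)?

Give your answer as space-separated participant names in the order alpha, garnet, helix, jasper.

Txn tx975 phase 1: alpha yes -> prepared; garnet yes -> prepared; helix no -> aborted; jasper yes -> prepared

Answer: helix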